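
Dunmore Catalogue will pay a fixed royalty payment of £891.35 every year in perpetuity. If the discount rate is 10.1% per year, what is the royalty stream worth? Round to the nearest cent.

Level perpetuity: PV = C / r = £891.35 / 0.101 = £8,825.25

£8825.25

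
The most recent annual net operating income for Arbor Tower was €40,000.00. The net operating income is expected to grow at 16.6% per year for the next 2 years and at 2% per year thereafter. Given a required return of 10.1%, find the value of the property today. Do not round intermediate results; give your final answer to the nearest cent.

€652157.75

D_1 = 46640.00000
D_2 = 54382.24000
Terminal value at year 2: TV = D_2×(1+g_2)/(r−g_2) = 55469.88480/0.081 = 684813.39259
P_0 = D_1/(1+r)^1 + D_2/(1+r)^2 + TV/(1+r)^2
    = 42361.48955 + 44862.39493 + 564933.86212 = 652157.74661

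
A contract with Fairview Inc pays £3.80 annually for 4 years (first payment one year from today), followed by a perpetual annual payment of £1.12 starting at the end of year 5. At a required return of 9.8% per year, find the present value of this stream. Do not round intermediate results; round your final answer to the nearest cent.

PV of 4-year annuity: £3.80 × [1 − (1+0.098)^−4] / 0.098 = 12.09782
Perpetuity value at year 4: £1.12 / 0.098 = 11.42857
PV of perpetuity: 11.42857 / (1+0.098)^4 = 7.86290
Total PV = 12.09782 + 7.86290 = 19.96072

£19.96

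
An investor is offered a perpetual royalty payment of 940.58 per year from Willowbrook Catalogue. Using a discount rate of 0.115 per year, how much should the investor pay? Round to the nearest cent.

Level perpetuity: PV = C / r = 940.58 / 0.115 = 8,178.96

8178.96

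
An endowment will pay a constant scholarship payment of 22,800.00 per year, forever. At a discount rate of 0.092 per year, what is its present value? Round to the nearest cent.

247826.09

Level perpetuity: PV = C / r = 22,800.00 / 0.092 = 247,826.09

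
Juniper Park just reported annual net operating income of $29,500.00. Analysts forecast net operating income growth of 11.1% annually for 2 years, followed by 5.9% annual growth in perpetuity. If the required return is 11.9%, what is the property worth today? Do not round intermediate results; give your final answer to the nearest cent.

D_1 = 32774.50000
D_2 = 36412.46950
Terminal value at year 2: TV = D_2×(1+g_2)/(r−g_2) = 38560.80520/0.06 = 642680.08668
P_0 = D_1/(1+r)^1 + D_2/(1+r)^2 + TV/(1+r)^2
    = 29289.09741 + 29079.70261 + 513256.75107 = 571625.55109

$571625.55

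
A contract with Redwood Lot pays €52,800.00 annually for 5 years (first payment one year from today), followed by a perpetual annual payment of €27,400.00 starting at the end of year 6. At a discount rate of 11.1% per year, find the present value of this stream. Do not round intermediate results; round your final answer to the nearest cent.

€340486.96

PV of 5-year annuity: €52,800.00 × [1 − (1+0.111)^−5] / 0.111 = 194653.46294
Perpetuity value at year 5: €27,400.00 / 0.111 = 246846.84685
PV of perpetuity: 246846.84685 / (1+0.111)^5 = 145833.49676
Total PV = 194653.46294 + 145833.49676 = 340486.95970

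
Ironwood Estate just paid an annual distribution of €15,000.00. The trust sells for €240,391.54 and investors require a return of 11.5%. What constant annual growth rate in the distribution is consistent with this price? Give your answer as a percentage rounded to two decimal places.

4.95%

P = D₀(1+g)/(r−g) ⇒ P(r−g) = D₀(1+g) ⇒ g(P+D₀) = P·r − D₀
g = (P·r − D₀)/(P + D₀) = (€240,391.54×0.115 − €15,000.00) / (€240,391.54 + €15,000.00) = 0.049512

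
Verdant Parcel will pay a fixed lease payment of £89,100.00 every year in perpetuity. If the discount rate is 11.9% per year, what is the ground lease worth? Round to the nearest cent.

£748739.50

Level perpetuity: PV = C / r = £89,100.00 / 0.119 = £748,739.50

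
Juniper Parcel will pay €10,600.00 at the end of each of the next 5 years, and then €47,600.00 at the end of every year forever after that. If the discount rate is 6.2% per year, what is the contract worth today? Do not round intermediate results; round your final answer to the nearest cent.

€612728.82

PV of 5-year annuity: €10,600.00 × [1 − (1+0.062)^−5] / 0.062 = 44409.16232
Perpetuity value at year 5: €47,600.00 / 0.062 = 767741.93548
PV of perpetuity: 767741.93548 / (1+0.062)^5 = 568319.65941
Total PV = 44409.16232 + 568319.65941 = 612728.82173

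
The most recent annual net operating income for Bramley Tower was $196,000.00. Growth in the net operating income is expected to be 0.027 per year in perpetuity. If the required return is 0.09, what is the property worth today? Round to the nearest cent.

D₁ = D₀ × (1 + g) = $196,000.00 × 1.027 = $201,292.0000
Growing perpetuity: P = D₁ / (r − g) = $201,292.0000 / (0.09 − 0.027) = $3,195,111.11

$3195111.11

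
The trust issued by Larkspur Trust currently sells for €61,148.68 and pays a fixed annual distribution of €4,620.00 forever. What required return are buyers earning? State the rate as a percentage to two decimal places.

7.56%

P = C/r ⇒ r = C/P = €4,620.00/€61,148.68 = 0.075554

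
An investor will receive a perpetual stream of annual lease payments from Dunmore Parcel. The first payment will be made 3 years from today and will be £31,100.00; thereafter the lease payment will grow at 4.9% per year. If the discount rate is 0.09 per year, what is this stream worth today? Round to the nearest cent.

Value at end of year 2: C₁ / (r − g) = £31,100.00 / (0.09 − 0.049) = £758,536.5854
Discount to today: PV = £758,536.5854 / (1 + 0.09)^2 = £758,536.5854 / 1.188100 = £638,445.07

£638445.07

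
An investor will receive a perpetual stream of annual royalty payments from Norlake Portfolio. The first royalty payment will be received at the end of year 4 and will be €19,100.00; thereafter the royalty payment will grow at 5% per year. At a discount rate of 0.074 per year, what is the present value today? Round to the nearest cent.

Value at end of year 3: C₁ / (r − g) = €19,100.00 / (0.074 − 0.05) = €795,833.3333
Discount to today: PV = €795,833.3333 / (1 + 0.074)^3 = €795,833.3333 / 1.238833 = €642,405.55

€642405.55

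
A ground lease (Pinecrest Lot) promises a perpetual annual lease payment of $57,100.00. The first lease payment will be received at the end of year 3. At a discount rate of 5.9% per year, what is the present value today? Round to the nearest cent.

Value at end of year 2: C / r = $57,100.00 / 0.059 = $967,796.6102
Discount to today: PV = $967,796.6102 / (1 + 0.059)^2 = $967,796.6102 / 1.121481 = $862,963.00

$862963.00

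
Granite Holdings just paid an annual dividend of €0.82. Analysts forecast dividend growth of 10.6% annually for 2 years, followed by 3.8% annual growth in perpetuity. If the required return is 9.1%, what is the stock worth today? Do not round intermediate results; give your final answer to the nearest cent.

€18.18

D_1 = 0.90692
D_2 = 1.00305
Terminal value at year 2: TV = D_2×(1+g_2)/(r−g_2) = 1.04117/0.053 = 19.64471
P_0 = D_1/(1+r)^1 + D_2/(1+r)^2 + TV/(1+r)^2
    = 0.83127 + 0.84270 + 16.50426 = 18.17824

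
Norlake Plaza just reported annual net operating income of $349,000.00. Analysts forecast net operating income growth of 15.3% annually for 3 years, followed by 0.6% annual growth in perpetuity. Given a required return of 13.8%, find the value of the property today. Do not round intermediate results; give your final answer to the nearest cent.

$3841216.60

D_1 = 402397.00000
D_2 = 463963.74100
D_3 = 534950.19337
Terminal value at year 3: TV = D_3×(1+g_2)/(r−g_2) = 538159.89453/0.132 = 4076968.89798
P_0 = D_1/(1+r)^1 + D_2/(1+r)^2 + D_3/(1+r)^3 + TV/(1+r)^3
    = 353600.17575 + 358260.98650 + 362983.23149 + 2766372.20362 = 3841216.59735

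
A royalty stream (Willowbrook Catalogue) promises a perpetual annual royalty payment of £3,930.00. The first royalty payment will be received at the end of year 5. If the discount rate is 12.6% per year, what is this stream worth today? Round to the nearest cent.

Value at end of year 4: C / r = £3,930.00 / 0.126 = £31,190.4762
Discount to today: PV = £31,190.4762 / (1 + 0.126)^4 = £31,190.4762 / 1.607510 = £19,402.98

£19402.98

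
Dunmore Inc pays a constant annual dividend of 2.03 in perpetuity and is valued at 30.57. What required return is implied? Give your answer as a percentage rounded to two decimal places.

6.64%

P = C/r ⇒ r = C/P = 2.03/30.57 = 0.066405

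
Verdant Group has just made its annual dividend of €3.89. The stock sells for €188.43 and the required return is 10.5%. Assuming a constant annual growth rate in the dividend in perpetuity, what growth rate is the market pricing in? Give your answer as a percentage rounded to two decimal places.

8.26%

P = D₀(1+g)/(r−g) ⇒ P(r−g) = D₀(1+g) ⇒ g(P+D₀) = P·r − D₀
g = (P·r − D₀)/(P + D₀) = (€188.43×0.105 − €3.89) / (€188.43 + €3.89) = 0.082649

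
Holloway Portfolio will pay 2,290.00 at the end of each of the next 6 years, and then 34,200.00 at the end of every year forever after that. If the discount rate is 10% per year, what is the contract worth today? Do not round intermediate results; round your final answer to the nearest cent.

203023.63

PV of 6-year annuity: 2,290.00 × [1 − (1+0.1)^−6] / 0.1 = 9973.54700
Perpetuity value at year 6: 34,200.00 / 0.1 = 342000.00000
PV of perpetuity: 342000.00000 / (1+0.1)^6 = 193050.08408
Total PV = 9973.54700 + 193050.08408 = 203023.63108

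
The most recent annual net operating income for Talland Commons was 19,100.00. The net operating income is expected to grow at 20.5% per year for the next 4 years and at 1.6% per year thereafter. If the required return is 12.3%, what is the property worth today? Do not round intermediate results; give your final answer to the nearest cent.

D_1 = 23015.50000
D_2 = 27733.67750
D_3 = 33419.08139
D_4 = 40269.99307
Terminal value at year 4: TV = D_4×(1+g_2)/(r−g_2) = 40914.31296/0.107 = 382376.75665
P_0 = D_1/(1+r)^1 + D_2/(1+r)^2 + D_3/(1+r)^3 + D_4/(1+r)^4 + TV/(1+r)^4
    = 20494.65717 + 21991.15039 + 23596.91560 + 25319.93170 + 240421.03371 = 331823.68857

331823.69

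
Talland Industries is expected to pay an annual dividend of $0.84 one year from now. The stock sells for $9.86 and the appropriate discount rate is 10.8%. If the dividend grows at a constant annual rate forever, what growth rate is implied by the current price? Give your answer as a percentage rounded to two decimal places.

P = D₁/(r−g) ⇒ g = r − D₁/P = 0.108 − $0.84/$9.86 = 0.022807

2.28%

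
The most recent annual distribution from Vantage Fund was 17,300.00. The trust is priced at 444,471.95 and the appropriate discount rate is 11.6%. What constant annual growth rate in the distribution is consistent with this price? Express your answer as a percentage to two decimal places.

7.42%

P = D₀(1+g)/(r−g) ⇒ P(r−g) = D₀(1+g) ⇒ g(P+D₀) = P·r − D₀
g = (P·r − D₀)/(P + D₀) = (444,471.95×0.116 − 17,300.00) / (444,471.95 + 17,300.00) = 0.074190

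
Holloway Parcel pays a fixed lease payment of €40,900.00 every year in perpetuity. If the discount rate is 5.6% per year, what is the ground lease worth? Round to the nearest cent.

€730357.14

Level perpetuity: PV = C / r = €40,900.00 / 0.056 = €730,357.14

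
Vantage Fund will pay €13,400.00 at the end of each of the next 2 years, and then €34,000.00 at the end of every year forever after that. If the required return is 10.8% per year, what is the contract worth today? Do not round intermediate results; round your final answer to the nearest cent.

€279442.92

PV of 2-year annuity: €13,400.00 × [1 − (1+0.108)^−2] / 0.108 = 23008.90146
Perpetuity value at year 2: €34,000.00 / 0.108 = 314814.81481
PV of perpetuity: 314814.81481 / (1+0.108)^2 = 256434.02007
Total PV = 23008.90146 + 256434.02007 = 279442.92153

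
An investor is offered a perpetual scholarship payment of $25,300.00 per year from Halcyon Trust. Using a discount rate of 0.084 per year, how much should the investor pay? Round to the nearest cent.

Level perpetuity: PV = C / r = $25,300.00 / 0.084 = $301,190.48

$301190.48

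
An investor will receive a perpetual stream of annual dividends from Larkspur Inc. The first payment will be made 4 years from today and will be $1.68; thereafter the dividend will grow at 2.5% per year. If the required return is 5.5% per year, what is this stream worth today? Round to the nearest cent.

Value at end of year 3: C₁ / (r − g) = $1.68 / (0.055 − 0.025) = $56.0000
Discount to today: PV = $56.0000 / (1 + 0.055)^3 = $56.0000 / 1.174241 = $47.69

$47.69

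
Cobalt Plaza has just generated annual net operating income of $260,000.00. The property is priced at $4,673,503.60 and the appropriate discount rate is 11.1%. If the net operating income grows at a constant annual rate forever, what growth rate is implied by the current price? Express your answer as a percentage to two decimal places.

5.24%

P = D₀(1+g)/(r−g) ⇒ P(r−g) = D₀(1+g) ⇒ g(P+D₀) = P·r − D₀
g = (P·r − D₀)/(P + D₀) = ($4,673,503.60×0.111 − $260,000.00) / ($4,673,503.60 + $260,000.00) = 0.052449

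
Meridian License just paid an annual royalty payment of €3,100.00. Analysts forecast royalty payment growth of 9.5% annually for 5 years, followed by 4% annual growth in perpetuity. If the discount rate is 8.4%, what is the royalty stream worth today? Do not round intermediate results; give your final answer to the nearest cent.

D_1 = 3394.50000
D_2 = 3716.97750
D_3 = 4070.09036
D_4 = 4456.74895
D_5 = 4880.14010
Terminal value at year 5: TV = D_5×(1+g_2)/(r−g_2) = 5075.34570/0.044 = 115348.76593
P_0 = D_1/(1+r)^1 + D_2/(1+r)^2 + D_3/(1+r)^3 + D_4/(1+r)^4 + D_5/(1+r)^5 + TV/(1+r)^5
    = 3131.45756 + 3163.23435 + 3195.33359 + 3227.75856 + 3260.51257 + 77066.66072 = 93044.95735

€93044.96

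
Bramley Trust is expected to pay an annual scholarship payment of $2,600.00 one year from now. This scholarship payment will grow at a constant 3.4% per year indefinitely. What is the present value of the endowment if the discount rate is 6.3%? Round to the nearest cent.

Growing perpetuity: P = D₁ / (r − g) = $2,600.0000 / (0.063 − 0.034) = $89,655.17

$89655.17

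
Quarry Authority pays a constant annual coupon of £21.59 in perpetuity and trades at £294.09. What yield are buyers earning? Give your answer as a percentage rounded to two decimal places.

7.34%

P = C/r ⇒ r = C/P = £21.59/£294.09 = 0.073413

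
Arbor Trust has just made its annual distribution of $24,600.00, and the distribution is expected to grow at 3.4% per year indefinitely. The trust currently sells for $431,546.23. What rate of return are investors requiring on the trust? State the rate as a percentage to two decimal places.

9.29%

D₁ = $24,600.00 × 1.034 = $25,436.4000
P = D₁/(r − g) ⇒ r = D₁/P + g = $25,436.4000/$431,546.23 + 0.034 = 0.058942 + 0.034 = 0.092942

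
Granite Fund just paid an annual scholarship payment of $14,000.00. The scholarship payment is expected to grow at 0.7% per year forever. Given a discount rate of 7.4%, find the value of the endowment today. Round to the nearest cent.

$210417.91

D₁ = D₀ × (1 + g) = $14,000.00 × 1.007 = $14,098.0000
Growing perpetuity: P = D₁ / (r − g) = $14,098.0000 / (0.074 − 0.007) = $210,417.91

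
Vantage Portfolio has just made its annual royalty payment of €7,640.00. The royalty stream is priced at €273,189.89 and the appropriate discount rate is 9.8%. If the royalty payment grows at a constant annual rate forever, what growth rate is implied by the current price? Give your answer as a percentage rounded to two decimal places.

6.81%

P = D₀(1+g)/(r−g) ⇒ P(r−g) = D₀(1+g) ⇒ g(P+D₀) = P·r − D₀
g = (P·r − D₀)/(P + D₀) = (€273,189.89×0.098 − €7,640.00) / (€273,189.89 + €7,640.00) = 0.068129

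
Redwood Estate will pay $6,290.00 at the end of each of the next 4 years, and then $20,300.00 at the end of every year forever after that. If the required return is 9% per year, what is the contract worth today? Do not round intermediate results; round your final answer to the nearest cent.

$180167.08

PV of 4-year annuity: $6,290.00 × [1 − (1+0.09)^−4] / 0.09 = 20377.83803
Perpetuity value at year 4: $20,300.00 / 0.09 = 225555.55556
PV of perpetuity: 225555.55556 / (1+0.09)^4 = 159789.24205
Total PV = 20377.83803 + 159789.24205 = 180167.08008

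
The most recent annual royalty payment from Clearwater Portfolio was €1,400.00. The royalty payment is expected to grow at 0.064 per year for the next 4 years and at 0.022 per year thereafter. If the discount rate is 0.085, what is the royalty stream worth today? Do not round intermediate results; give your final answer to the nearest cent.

D_1 = 1489.60000
D_2 = 1584.93440
D_3 = 1686.37020
D_4 = 1794.29789
Terminal value at year 4: TV = D_4×(1+g_2)/(r−g_2) = 1833.77245/0.063 = 29107.49918
P_0 = D_1/(1+r)^1 + D_2/(1+r)^2 + D_3/(1+r)^3 + D_4/(1+r)^4 + TV/(1+r)^4
    = 1372.90323 + 1346.33091 + 1320.27289 + 1294.71922 + 21003.22289 = 26337.44912

€26337.45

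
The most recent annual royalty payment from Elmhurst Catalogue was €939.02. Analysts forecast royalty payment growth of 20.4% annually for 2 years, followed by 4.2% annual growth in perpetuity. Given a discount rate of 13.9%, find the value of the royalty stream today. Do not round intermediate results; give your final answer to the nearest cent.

€13313.22

D_1 = 1130.58008
D_2 = 1361.21842
Terminal value at year 2: TV = D_2×(1+g_2)/(r−g_2) = 1418.38959/0.097 = 14622.57309
P_0 = D_1/(1+r)^1 + D_2/(1+r)^2 + TV/(1+r)^2
    = 992.60762 + 1049.25336 + 11271.36082 = 13313.22180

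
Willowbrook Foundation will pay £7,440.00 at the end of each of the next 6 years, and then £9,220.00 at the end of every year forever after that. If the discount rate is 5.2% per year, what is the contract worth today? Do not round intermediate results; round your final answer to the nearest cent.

PV of 6-year annuity: £7,440.00 × [1 − (1+0.052)^−6] / 0.052 = 37522.81192
Perpetuity value at year 6: £9,220.00 / 0.052 = 177307.69231
PV of perpetuity: 177307.69231 / (1+0.052)^6 = 130807.64850
Total PV = 37522.81192 + 130807.64850 = 168330.46042

£168330.46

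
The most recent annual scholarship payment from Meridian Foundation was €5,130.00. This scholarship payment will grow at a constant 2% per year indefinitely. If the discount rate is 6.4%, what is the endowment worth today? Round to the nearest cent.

D₁ = D₀ × (1 + g) = €5,130.00 × 1.02 = €5,232.6000
Growing perpetuity: P = D₁ / (r − g) = €5,232.6000 / (0.064 − 0.02) = €118,922.73

€118922.73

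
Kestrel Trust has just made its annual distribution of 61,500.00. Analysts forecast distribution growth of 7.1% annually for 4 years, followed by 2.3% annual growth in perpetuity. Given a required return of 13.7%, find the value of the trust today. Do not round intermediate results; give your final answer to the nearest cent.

646785.72

D_1 = 65866.50000
D_2 = 70543.02150
D_3 = 75551.57603
D_4 = 80915.73792
Terminal value at year 4: TV = D_4×(1+g_2)/(r−g_2) = 82776.79990/0.114 = 726112.27980
P_0 = D_1/(1+r)^1 + D_2/(1+r)^2 + D_3/(1+r)^3 + D_4/(1+r)^4 + TV/(1+r)^4
    = 57930.07916 + 54567.38327 + 51399.88345 + 48416.24905 + 434472.12965 = 646785.72458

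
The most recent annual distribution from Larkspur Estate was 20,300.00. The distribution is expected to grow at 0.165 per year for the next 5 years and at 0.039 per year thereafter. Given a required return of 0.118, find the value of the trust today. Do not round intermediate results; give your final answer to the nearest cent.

443065.13

D_1 = 23649.50000
D_2 = 27551.66750
D_3 = 32097.69264
D_4 = 37393.81192
D_5 = 43563.79089
Terminal value at year 5: TV = D_5×(1+g_2)/(r−g_2) = 45262.77873/0.079 = 572946.56626
P_0 = D_1/(1+r)^1 + D_2/(1+r)^2 + D_3/(1+r)^3 + D_4/(1+r)^4 + D_5/(1+r)^5 + TV/(1+r)^5
    = 21153.39893 + 22042.67419 + 22969.33402 + 23934.95003 + 24941.15992 + 328023.60954 = 443065.12663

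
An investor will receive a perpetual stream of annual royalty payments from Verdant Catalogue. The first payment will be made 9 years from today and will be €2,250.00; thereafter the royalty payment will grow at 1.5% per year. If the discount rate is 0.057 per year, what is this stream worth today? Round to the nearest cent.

Value at end of year 8: C₁ / (r − g) = €2,250.00 / (0.057 − 0.015) = €53,571.4286
Discount to today: PV = €53,571.4286 / (1 + 0.057)^8 = €53,571.4286 / 1.558116 = €34,382.17

€34382.17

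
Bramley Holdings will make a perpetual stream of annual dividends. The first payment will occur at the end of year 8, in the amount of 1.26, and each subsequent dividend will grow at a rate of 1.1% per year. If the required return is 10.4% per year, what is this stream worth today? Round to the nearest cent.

Value at end of year 7: C₁ / (r − g) = 1.26 / (0.104 − 0.011) = 13.5484
Discount to today: PV = 13.5484 / (1 + 0.104)^7 = 13.5484 / 1.998865 = 6.78

6.78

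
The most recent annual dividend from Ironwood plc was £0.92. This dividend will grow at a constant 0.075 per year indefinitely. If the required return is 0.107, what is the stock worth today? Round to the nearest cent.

£30.91

D₁ = D₀ × (1 + g) = £0.92 × 1.075 = £0.9890
Growing perpetuity: P = D₁ / (r − g) = £0.9890 / (0.107 − 0.075) = £30.91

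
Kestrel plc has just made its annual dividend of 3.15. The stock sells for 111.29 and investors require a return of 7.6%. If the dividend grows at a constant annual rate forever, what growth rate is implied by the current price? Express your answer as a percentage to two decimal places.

P = D₀(1+g)/(r−g) ⇒ P(r−g) = D₀(1+g) ⇒ g(P+D₀) = P·r − D₀
g = (P·r − D₀)/(P + D₀) = (111.29×0.076 − 3.15) / (111.29 + 3.15) = 0.046383

4.64%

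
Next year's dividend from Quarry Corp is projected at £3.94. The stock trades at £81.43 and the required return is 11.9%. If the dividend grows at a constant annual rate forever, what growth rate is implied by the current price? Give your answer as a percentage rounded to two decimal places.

P = D₁/(r−g) ⇒ g = r − D₁/P = 0.119 − £3.94/£81.43 = 0.070615

7.06%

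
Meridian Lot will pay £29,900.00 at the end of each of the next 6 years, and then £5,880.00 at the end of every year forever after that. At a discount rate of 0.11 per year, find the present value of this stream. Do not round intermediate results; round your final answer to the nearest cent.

£155072.06

PV of 6-year annuity: £29,900.00 × [1 − (1+0.11)^−6] / 0.11 = 126493.08183
Perpetuity value at year 6: £5,880.00 / 0.11 = 53454.54545
PV of perpetuity: 53454.54545 / (1+0.11)^6 = 28578.98287
Total PV = 126493.08183 + 28578.98287 = 155072.06470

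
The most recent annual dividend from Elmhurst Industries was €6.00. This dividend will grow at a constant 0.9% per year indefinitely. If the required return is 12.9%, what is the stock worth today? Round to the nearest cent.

€50.45

D₁ = D₀ × (1 + g) = €6.00 × 1.009 = €6.0540
Growing perpetuity: P = D₁ / (r − g) = €6.0540 / (0.129 − 0.009) = €50.45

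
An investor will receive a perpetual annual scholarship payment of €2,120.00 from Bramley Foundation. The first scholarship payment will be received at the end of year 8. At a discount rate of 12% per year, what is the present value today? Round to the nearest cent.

€7991.50

Value at end of year 7: C / r = €2,120.00 / 0.12 = €17,666.6667
Discount to today: PV = €17,666.6667 / (1 + 0.12)^7 = €17,666.6667 / 2.210681 = €7,991.50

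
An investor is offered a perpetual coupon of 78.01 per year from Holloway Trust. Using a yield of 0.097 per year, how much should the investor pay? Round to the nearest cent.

804.23

Level perpetuity: PV = C / r = 78.01 / 0.097 = 804.23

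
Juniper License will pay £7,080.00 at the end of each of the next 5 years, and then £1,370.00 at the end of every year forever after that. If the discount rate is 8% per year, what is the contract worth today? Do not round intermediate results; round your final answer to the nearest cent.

£39923.37

PV of 5-year annuity: £7,080.00 × [1 − (1+0.08)^−5] / 0.08 = 28268.38706
Perpetuity value at year 5: £1,370.00 / 0.08 = 17125.00000
PV of perpetuity: 17125.00000 / (1+0.08)^5 = 11654.98725
Total PV = 28268.38706 + 11654.98725 = 39923.37431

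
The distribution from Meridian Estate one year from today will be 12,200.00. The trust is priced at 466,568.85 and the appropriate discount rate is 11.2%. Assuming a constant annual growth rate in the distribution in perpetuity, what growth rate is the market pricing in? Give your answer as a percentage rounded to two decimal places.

P = D₁/(r−g) ⇒ g = r − D₁/P = 0.112 − 12,200.00/466,568.85 = 0.085852

8.59%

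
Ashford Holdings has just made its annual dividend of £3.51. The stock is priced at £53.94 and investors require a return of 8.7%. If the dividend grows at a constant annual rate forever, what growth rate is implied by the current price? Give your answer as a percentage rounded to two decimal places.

P = D₀(1+g)/(r−g) ⇒ P(r−g) = D₀(1+g) ⇒ g(P+D₀) = P·r − D₀
g = (P·r − D₀)/(P + D₀) = (£53.94×0.087 − £3.51) / (£53.94 + £3.51) = 0.020588

2.06%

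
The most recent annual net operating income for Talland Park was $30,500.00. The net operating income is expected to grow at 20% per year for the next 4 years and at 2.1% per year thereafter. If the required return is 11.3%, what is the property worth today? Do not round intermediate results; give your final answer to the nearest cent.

D_1 = 36600.00000
D_2 = 43920.00000
D_3 = 52704.00000
D_4 = 63244.80000
Terminal value at year 4: TV = D_4×(1+g_2)/(r−g_2) = 64572.94080/0.092 = 701879.79130
P_0 = D_1/(1+r)^1 + D_2/(1+r)^2 + D_3/(1+r)^3 + D_4/(1+r)^4 + TV/(1+r)^4
    = 32884.09704 + 35454.55206 + 38225.93214 + 41213.94301 + 457385.17185 = 605163.69610

$605163.70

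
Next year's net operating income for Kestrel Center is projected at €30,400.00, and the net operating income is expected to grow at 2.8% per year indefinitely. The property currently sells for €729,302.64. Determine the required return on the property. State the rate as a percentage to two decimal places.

6.97%

P = D₁/(r − g) ⇒ r = D₁/P + g = €30,400.0000/€729,302.64 + 0.028 = 0.041684 + 0.028 = 0.069684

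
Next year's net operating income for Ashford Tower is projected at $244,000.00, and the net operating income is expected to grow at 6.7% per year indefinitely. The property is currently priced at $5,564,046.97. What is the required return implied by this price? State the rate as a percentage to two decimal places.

11.09%

P = D₁/(r − g) ⇒ r = D₁/P + g = $244,000.0000/$5,564,046.97 + 0.067 = 0.043853 + 0.067 = 0.110853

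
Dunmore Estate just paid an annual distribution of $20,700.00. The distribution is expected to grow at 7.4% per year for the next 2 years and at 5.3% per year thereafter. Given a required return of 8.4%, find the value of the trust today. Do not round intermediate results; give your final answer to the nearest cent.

$731048.06

D_1 = 22231.80000
D_2 = 23876.95320
Terminal value at year 2: TV = D_2×(1+g_2)/(r−g_2) = 25142.43172/0.031 = 811046.18450
P_0 = D_1/(1+r)^1 + D_2/(1+r)^2 + TV/(1+r)^2
    = 20509.04059 + 20319.84280 + 690219.17637 = 731048.05975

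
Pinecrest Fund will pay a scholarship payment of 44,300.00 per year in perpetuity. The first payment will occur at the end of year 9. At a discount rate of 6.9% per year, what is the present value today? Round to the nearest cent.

Value at end of year 8: C / r = 44,300.00 / 0.069 = 642,028.9855
Discount to today: PV = 642,028.9855 / (1 + 0.069)^8 = 642,028.9855 / 1.705382 = 376,472.27

376472.27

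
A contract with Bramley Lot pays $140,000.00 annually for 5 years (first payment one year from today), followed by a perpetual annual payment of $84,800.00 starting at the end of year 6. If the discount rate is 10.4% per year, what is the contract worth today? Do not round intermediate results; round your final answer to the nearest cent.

PV of 5-year annuity: $140,000.00 × [1 − (1+0.104)^−5] / 0.104 = 525331.20099
Perpetuity value at year 5: $84,800.00 / 0.104 = 815384.61538
PV of perpetuity: 815384.61538 / (1+0.104)^5 = 497184.00221
Total PV = 525331.20099 + 497184.00221 = 1022515.20320

$1022515.20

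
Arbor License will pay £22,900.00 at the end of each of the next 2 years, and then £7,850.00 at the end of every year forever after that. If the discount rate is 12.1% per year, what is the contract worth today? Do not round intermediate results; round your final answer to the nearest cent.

PV of 2-year annuity: £22,900.00 × [1 − (1+0.121)^−2] / 0.121 = 38651.37299
Perpetuity value at year 2: £7,850.00 / 0.121 = 64876.03306
PV of perpetuity: 64876.03306 / (1+0.121)^2 = 51626.54494
Total PV = 38651.37299 + 51626.54494 = 90277.91792

£90277.92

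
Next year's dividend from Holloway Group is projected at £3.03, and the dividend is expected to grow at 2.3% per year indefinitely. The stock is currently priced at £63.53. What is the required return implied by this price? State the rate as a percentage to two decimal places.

P = D₁/(r − g) ⇒ r = D₁/P + g = £3.0300/£63.53 + 0.023 = 0.047694 + 0.023 = 0.070694

7.07%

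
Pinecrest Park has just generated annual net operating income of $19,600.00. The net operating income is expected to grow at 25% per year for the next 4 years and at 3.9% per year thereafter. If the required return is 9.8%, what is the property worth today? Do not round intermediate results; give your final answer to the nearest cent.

D_1 = 24500.00000
D_2 = 30625.00000
D_3 = 38281.25000
D_4 = 47851.56250
Terminal value at year 4: TV = D_4×(1+g_2)/(r−g_2) = 49717.77344/0.059 = 842674.12606
P_0 = D_1/(1+r)^1 + D_2/(1+r)^2 + D_3/(1+r)^3 + D_4/(1+r)^4 + TV/(1+r)^4
    = 22313.29690 + 25402.20504 + 28918.72158 + 32922.04187 + 579762.73736 = 689319.00276

$689319.00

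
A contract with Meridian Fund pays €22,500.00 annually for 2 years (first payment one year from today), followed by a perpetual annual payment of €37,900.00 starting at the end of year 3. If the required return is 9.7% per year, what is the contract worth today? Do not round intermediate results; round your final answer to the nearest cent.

€363886.38

PV of 2-year annuity: €22,500.00 × [1 − (1+0.097)^−2] / 0.097 = 39207.36840
Perpetuity value at year 2: €37,900.00 / 0.097 = 390721.64948
PV of perpetuity: 390721.64948 / (1+0.097)^2 = 324679.01560
Total PV = 39207.36840 + 324679.01560 = 363886.38400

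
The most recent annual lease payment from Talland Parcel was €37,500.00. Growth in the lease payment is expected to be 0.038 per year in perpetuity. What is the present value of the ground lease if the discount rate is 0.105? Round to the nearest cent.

D₁ = D₀ × (1 + g) = €37,500.00 × 1.038 = €38,925.0000
Growing perpetuity: P = D₁ / (r − g) = €38,925.0000 / (0.105 − 0.038) = €580,970.15

€580970.15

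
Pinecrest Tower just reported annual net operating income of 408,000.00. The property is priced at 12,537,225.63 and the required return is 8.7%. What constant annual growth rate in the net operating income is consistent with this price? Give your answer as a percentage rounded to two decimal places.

P = D₀(1+g)/(r−g) ⇒ P(r−g) = D₀(1+g) ⇒ g(P+D₀) = P·r − D₀
g = (P·r − D₀)/(P + D₀) = (12,537,225.63×0.087 − 408,000.00) / (12,537,225.63 + 408,000.00) = 0.052741

5.27%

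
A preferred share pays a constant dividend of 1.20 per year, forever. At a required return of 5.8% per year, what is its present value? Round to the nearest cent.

Level perpetuity: PV = C / r = 1.20 / 0.058 = 20.69

20.69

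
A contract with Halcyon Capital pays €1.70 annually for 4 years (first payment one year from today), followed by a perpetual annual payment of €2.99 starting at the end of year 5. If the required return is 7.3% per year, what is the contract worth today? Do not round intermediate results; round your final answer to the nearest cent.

€36.62

PV of 4-year annuity: €1.70 × [1 − (1+0.073)^−4] / 0.073 = 5.71948
Perpetuity value at year 4: €2.99 / 0.073 = 40.95890
PV of perpetuity: 40.95890 / (1+0.073)^4 = 30.89936
Total PV = 5.71948 + 30.89936 = 36.61883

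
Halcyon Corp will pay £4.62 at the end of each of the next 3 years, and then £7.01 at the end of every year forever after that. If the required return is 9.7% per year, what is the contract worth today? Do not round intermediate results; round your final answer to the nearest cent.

£66.29

PV of 3-year annuity: £4.62 × [1 − (1+0.097)^−3] / 0.097 = 11.55021
Perpetuity value at year 3: £7.01 / 0.097 = 72.26804
PV of perpetuity: 72.26804 / (1+0.097)^3 = 54.74272
Total PV = 11.55021 + 54.74272 = 66.29293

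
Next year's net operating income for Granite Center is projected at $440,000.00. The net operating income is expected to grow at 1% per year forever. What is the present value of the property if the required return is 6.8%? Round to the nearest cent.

Growing perpetuity: P = D₁ / (r − g) = $440,000.0000 / (0.068 − 0.01) = $7,586,206.90

$7586206.90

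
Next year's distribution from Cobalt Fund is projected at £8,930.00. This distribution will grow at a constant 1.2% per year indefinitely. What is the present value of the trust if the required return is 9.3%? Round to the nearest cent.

£110246.91

Growing perpetuity: P = D₁ / (r − g) = £8,930.0000 / (0.093 − 0.012) = £110,246.91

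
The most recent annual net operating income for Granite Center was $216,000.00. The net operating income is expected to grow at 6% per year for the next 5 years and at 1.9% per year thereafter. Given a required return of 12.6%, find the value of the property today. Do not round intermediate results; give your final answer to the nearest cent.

D_1 = 228960.00000
D_2 = 242697.60000
D_3 = 257259.45600
D_4 = 272695.02336
D_5 = 289056.72476
Terminal value at year 5: TV = D_5×(1+g_2)/(r−g_2) = 294548.80253/0.107 = 2752792.54703
P_0 = D_1/(1+r)^1 + D_2/(1+r)^2 + D_3/(1+r)^3 + D_4/(1+r)^4 + D_5/(1+r)^5 + TV/(1+r)^5
    = 203339.25400 + 191420.61211 + 180200.57623 + 169638.19787 + 159694.92873 + 1520833.01282 = 2425126.58176

$2425126.58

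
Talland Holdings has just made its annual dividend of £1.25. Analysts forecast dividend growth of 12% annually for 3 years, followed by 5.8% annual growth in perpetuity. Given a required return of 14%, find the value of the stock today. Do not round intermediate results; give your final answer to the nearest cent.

£18.91

D_1 = 1.40000
D_2 = 1.56800
D_3 = 1.75616
Terminal value at year 3: TV = D_3×(1+g_2)/(r−g_2) = 1.85802/0.082 = 22.65875
P_0 = D_1/(1+r)^1 + D_2/(1+r)^2 + D_3/(1+r)^3 + TV/(1+r)^3
    = 1.22807 + 1.20653 + 1.18536 + 15.29401 = 18.91396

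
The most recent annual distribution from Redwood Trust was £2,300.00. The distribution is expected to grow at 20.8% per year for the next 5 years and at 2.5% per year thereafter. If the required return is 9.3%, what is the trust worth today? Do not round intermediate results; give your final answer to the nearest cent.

D_1 = 2778.40000
D_2 = 3356.30720
D_3 = 4054.41910
D_4 = 4897.73827
D_5 = 5916.46783
Terminal value at year 5: TV = D_5×(1+g_2)/(r−g_2) = 6064.37953/0.068 = 89182.05185
P_0 = D_1/(1+r)^1 + D_2/(1+r)^2 + D_3/(1+r)^3 + D_4/(1+r)^4 + D_5/(1+r)^5 + TV/(1+r)^5
    = 2541.99451 + 2809.45047 + 3105.04682 + 3431.74433 + 3792.81533 + 57171.11343 = 72852.16490

£72852.16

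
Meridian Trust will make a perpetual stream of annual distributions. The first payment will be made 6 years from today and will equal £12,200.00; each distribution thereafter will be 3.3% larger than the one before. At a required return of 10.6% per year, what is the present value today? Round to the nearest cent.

£100986.04

Value at end of year 5: C₁ / (r − g) = £12,200.00 / (0.106 − 0.033) = £167,123.2877
Discount to today: PV = £167,123.2877 / (1 + 0.106)^5 = £167,123.2877 / 1.654915 = £100,986.04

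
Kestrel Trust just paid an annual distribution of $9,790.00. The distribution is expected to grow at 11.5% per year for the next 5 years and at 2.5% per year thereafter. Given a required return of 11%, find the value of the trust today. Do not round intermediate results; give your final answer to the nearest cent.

D_1 = 10915.85000
D_2 = 12171.17275
D_3 = 13570.85762
D_4 = 15131.50624
D_5 = 16871.62946
Terminal value at year 5: TV = D_5×(1+g_2)/(r−g_2) = 17293.42020/0.085 = 203452.00231
P_0 = D_1/(1+r)^1 + D_2/(1+r)^2 + D_3/(1+r)^3 + D_4/(1+r)^4 + D_5/(1+r)^5 + TV/(1+r)^5
    = 9834.09910 + 9878.39684 + 9922.89413 + 9967.59185 + 10012.49091 + 120738.86097 = 170354.33379

$170354.33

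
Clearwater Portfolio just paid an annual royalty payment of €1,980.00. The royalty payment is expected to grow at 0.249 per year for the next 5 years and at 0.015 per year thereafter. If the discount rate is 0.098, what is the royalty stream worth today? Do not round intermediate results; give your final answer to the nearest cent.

D_1 = 2473.02000
D_2 = 3088.80198
D_3 = 3857.91367
D_4 = 4818.53418
D_5 = 6018.34919
Terminal value at year 5: TV = D_5×(1+g_2)/(r−g_2) = 6108.62443/0.083 = 73597.88465
P_0 = D_1/(1+r)^1 + D_2/(1+r)^2 + D_3/(1+r)^3 + D_4/(1+r)^4 + D_5/(1+r)^5 + TV/(1+r)^5
    = 2252.29508 + 2562.03694 + 2914.37535 + 3315.16832 + 3771.07944 + 46116.21247 = 60931.16760

€60931.17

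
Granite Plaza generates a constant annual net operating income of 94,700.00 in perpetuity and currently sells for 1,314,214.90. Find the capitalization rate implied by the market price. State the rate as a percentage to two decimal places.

7.21%

P = C/r ⇒ r = C/P = 94,700.00/1,314,214.90 = 0.072058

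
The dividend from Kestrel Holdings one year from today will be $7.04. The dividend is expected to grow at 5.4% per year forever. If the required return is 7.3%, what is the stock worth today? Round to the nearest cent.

$370.53

Growing perpetuity: P = D₁ / (r − g) = $7.0400 / (0.073 − 0.054) = $370.53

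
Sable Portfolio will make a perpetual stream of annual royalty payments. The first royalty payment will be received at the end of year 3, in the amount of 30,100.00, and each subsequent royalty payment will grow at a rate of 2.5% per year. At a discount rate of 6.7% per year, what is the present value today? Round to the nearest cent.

629489.32

Value at end of year 2: C₁ / (r − g) = 30,100.00 / (0.067 − 0.025) = 716,666.6667
Discount to today: PV = 716,666.6667 / (1 + 0.067)^2 = 716,666.6667 / 1.138489 = 629,489.32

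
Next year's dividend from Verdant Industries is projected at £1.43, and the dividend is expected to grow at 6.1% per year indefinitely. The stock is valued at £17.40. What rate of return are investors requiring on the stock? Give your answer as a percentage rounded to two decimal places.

14.32%

P = D₁/(r − g) ⇒ r = D₁/P + g = £1.4300/£17.40 + 0.061 = 0.082184 + 0.061 = 0.143184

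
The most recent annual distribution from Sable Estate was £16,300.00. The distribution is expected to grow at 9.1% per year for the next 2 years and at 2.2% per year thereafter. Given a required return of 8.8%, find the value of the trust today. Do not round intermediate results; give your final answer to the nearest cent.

£286531.84

D_1 = 17783.30000
D_2 = 19401.58030
Terminal value at year 2: TV = D_2×(1+g_2)/(r−g_2) = 19828.41507/0.066 = 300430.53131
P_0 = D_1/(1+r)^1 + D_2/(1+r)^2 + TV/(1+r)^2
    = 16344.94485 + 16390.01363 + 253796.87780 = 286531.83629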